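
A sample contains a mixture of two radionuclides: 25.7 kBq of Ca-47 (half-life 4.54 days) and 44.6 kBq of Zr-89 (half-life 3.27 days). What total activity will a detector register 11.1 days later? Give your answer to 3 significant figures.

8.96 kBq

Ca-47: 25.7 × (1/2)^(11.1/4.54) = 25.7 × (1/2)^2.4449 ≈ 4.7199 kBq.
Zr-89: 44.6 × (1/2)^(11.1/3.27) = 44.6 × (1/2)^3.3945 ≈ 4.2412 kBq.
Total = 4.7199 + 4.2412 ≈ 8.9611 kBq.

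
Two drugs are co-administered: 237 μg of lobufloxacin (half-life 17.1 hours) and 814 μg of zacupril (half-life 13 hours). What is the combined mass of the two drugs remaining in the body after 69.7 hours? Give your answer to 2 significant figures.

34 μg

lobufloxacin: 237 × (1/2)^(69.7/17.1) = 237 × (1/2)^4.076 ≈ 14.052 μg.
zacupril: 814 × (1/2)^(69.7/13) = 814 × (1/2)^5.3615 ≈ 19.799 μg.
Total = 14.052 + 19.799 ≈ 33.851 μg.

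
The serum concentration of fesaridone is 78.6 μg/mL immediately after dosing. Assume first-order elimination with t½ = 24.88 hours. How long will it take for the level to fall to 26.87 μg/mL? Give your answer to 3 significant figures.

Fraction remaining = 26.87/78.6 ≈ 0.34186.
n = log₂(78.6/26.87) = ln(2.9252)/ln 2 ≈ 1.5485 half-lives.
t = n × t½ = 1.5485 × 24.88 ≈ 38.528 hours.

38.5 hours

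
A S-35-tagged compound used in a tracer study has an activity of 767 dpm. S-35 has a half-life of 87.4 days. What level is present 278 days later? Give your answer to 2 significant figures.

Number of half-lives: n = 278/87.4 ≈ 3.1808.
Remaining = 767 × (1/2)^3.1808 = 767 × 0.11028 ≈ 84.584 dpm.

85 dpm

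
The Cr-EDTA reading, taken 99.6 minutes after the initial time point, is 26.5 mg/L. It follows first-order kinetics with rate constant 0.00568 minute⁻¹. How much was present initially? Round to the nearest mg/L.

47 mg/L

t½ = ln 2 / λ = 0.69315 / 0.00568 ≈ 122.03 minutes.
Number of half-lives elapsed: n = 99.6/122.03 ≈ 0.81617.
A₀ = A × 2^n = 26.5 × 2^0.81617 = 26.5 × 1.7607 ≈ 46.659 mg/L.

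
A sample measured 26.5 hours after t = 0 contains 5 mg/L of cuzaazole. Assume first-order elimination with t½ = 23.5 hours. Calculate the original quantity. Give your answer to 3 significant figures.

10.9 mg/L

Number of half-lives elapsed: n = 26.5/23.5 ≈ 1.1277.
A₀ = A × 2^n = 5 × 2^1.1277 = 5 × 2.185 ≈ 10.925 mg/L.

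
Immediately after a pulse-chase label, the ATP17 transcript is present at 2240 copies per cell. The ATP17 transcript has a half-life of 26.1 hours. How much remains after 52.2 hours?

Elapsed time is 2 half-lives (52.2/26.1).
Each half-life halves the amount: 2240 × (1/2)^2 = 2240/4 = 560 copies per cell.

560 copies per cell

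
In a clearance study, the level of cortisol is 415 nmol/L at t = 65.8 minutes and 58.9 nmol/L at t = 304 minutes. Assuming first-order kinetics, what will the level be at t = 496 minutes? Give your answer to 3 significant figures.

12.2 nmol/L

Over Δt = 304 − 65.8 = 238.2 minutes, the level fell by a factor of 415/58.9 ≈ 7.0458.
n = log₂(7.0458) ≈ 2.8168 half-lives, so t½ = 238.2/2.8168 ≈ 84.565 minutes.
From t = 304 to t = 496: 58.9 × (1/2)^((496−304)/84.565) ≈ 12.208 nmol/L.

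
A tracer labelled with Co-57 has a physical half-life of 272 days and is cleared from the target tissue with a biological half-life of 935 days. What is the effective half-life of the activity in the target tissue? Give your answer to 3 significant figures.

211 days

1/t_eff = 1/t_phys + 1/t_biol = 1/272 + 1/935 = 0.004746 per day.
t_eff = 272 × 935 / (272 + 935) ≈ 210.7 days.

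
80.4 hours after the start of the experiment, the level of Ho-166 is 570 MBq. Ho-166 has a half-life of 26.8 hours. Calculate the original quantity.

4560 MBq

Number of half-lives elapsed: n = 80.4/26.8 ≈ 3.
A₀ = A × 2^n = 570 × 2^3 = 570 × 8 ≈ 4560 MBq.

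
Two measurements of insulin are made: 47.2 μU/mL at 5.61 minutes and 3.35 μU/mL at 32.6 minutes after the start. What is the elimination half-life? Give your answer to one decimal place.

7.1 minutes

Over Δt = 32.6 − 5.61 = 26.99 minutes, the level fell by a factor of 47.2/3.35 ≈ 14.09.
n = log₂(14.09) ≈ 3.8166 half-lives, so t½ = 26.99/3.8166 ≈ 7.0718 minutes.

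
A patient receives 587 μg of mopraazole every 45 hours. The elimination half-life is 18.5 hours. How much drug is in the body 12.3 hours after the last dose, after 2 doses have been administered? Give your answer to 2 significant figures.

The 2 doses were given 57.3, 12.3 hours ago.
Total = 587·(1/2)^(57.3/18.5) + 587·(1/2)^(12.3/18.5)
      = 68.59 + 370.25 ≈ 438.84 μg.

440 μg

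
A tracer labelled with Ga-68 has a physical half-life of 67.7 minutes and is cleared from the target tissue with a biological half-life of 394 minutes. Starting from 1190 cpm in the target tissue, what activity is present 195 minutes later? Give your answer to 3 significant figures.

115 cpm

1/t_eff = 1/t_phys + 1/t_biol = 1/67.7 + 1/394 = 0.017309 per minute.
t_eff = 67.7 × 394 / (67.7 + 394) ≈ 57.773 minutes.
Remaining = 1190 × (1/2)^(195/57.773) = 1190 × (1/2)^3.3753 ≈ 114.68 cpm.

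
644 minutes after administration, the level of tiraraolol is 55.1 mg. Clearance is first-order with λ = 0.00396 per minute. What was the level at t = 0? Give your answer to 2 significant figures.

t½ = ln 2 / λ = 0.69315 / 0.00396 ≈ 175.04 minutes.
Number of half-lives elapsed: n = 644/175.04 ≈ 3.6792.
A₀ = A × 2^n = 55.1 × 2^3.6792 = 55.1 × 12.81 ≈ 705.84 mg.

710 mg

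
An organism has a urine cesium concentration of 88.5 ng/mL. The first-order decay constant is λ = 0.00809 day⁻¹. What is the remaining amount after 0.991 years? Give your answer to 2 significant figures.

t½ = ln 2 / λ = 0.69315 / 0.00809 ≈ 85.68 days.
Convert the elapsed time: 0.991 years = 361.715 days.
Number of half-lives: n = 361.715/85.68 ≈ 4.2217.
Remaining = 88.5 × (1/2)^4.2217 = 88.5 × 0.053596 ≈ 4.7433 ng/mL.

4.7 ng/mL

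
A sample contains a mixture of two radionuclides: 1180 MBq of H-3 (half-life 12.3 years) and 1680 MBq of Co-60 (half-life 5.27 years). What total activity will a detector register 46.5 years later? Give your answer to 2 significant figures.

90 MBq

H-3: 1180 × (1/2)^(46.5/12.3) = 1180 × (1/2)^3.7805 ≈ 85.87 MBq.
Co-60: 1680 × (1/2)^(46.5/5.27) = 1680 × (1/2)^8.8235 ≈ 3.7082 MBq.
Total = 85.87 + 3.7082 ≈ 89.578 MBq.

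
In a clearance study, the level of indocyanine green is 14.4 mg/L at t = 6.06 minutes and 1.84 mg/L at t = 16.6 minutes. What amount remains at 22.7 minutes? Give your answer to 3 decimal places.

Over Δt = 16.6 − 6.06 = 10.54 minutes, the level fell by a factor of 14.4/1.84 ≈ 7.8261.
n = log₂(7.8261) ≈ 2.9683 half-lives, so t½ = 10.54/2.9683 ≈ 3.5509 minutes.
From t = 16.6 to t = 22.7: 1.84 × (1/2)^((22.7−16.6)/3.5509) ≈ 0.55935 mg/L.

0.559 mg/L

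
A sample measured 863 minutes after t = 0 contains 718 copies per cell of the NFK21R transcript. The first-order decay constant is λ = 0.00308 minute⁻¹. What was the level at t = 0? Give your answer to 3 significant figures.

t½ = ln 2 / λ = 0.69315 / 0.00308 ≈ 225.05 minutes.
Number of half-lives elapsed: n = 863/225.05 ≈ 3.8347.
A₀ = A × 2^n = 718 × 2^3.8347 = 718 × 14.268 ≈ 10245 copies per cell.

10200 copies per cell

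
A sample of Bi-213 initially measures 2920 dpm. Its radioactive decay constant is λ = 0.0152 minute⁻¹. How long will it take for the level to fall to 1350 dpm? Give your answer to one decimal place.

t½ = ln 2 / λ = 0.69315 / 0.0152 ≈ 45.602 minutes.
Fraction remaining = 1350/2920 ≈ 0.46233.
n = log₂(2920/1350) = ln(2.163)/ln 2 ≈ 1.113 half-lives.
t = n × t½ = 1.113 × 45.602 ≈ 50.755 minutes.

50.8 minutes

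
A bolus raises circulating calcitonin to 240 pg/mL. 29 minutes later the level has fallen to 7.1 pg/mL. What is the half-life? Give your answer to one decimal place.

5.7 minutes

A/A₀ = 7.1/240 ≈ 0.029583.
n = log₂(33.803) ≈ 5.0791 half-lives elapsed in 29 minutes.
t½ = 29/5.0791 ≈ 5.7097 minutes.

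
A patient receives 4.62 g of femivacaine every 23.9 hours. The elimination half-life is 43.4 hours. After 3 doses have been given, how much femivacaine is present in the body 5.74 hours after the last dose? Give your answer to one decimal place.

9.1 g

The 3 doses were given 53.54, 29.64, 5.74 hours ago.
Total = 4.62·(1/2)^(53.54/43.4) + 4.62·(1/2)^(29.64/43.4) + 4.62·(1/2)^(5.74/43.4)
      = 1.9646 + 2.8778 + 4.2153 ≈ 9.0577 g.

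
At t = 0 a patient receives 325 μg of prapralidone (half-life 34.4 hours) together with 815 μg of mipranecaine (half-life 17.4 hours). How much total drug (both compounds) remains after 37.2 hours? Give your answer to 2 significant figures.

prapralidone: 325 × (1/2)^(37.2/34.4) = 325 × (1/2)^1.0814 ≈ 153.59 μg.
mipranecaine: 815 × (1/2)^(37.2/17.4) = 815 × (1/2)^2.1379 ≈ 185.17 μg.
Total = 153.59 + 185.17 ≈ 338.76 μg.

340 μg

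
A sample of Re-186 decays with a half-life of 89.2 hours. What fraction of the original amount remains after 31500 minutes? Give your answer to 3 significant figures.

31500 minutes = 525 hours.
n = 525/89.2 ≈ 5.8857 half-lives.
Fraction remaining = (1/2)^5.8857 ≈ 0.016914.

0.0169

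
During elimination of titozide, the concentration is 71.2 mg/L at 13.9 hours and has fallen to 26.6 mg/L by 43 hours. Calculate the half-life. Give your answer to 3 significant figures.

Over Δt = 43 − 13.9 = 29.1 hours, the level fell by a factor of 71.2/26.6 ≈ 2.6767.
n = log₂(2.6767) ≈ 1.4205 half-lives, so t½ = 29.1/1.4205 ≈ 20.486 hours.

20.5 hours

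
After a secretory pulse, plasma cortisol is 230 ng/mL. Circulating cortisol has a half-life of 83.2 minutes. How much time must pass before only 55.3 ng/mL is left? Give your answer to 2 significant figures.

170 minutes

Fraction remaining = 55.3/230 ≈ 0.24043.
n = log₂(230/55.3) = ln(4.1591)/ln 2 ≈ 2.0563 half-lives.
t = n × t½ = 2.0563 × 83.2 ≈ 171.08 minutes.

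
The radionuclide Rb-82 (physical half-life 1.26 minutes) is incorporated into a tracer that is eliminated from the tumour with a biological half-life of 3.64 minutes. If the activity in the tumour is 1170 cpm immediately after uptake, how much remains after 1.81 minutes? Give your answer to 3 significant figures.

1/t_eff = 1/t_phys + 1/t_biol = 1/1.26 + 1/3.64 = 1.0684 per minute.
t_eff = 1.26 × 3.64 / (1.26 + 3.64) ≈ 0.936 minutes.
Remaining = 1170 × (1/2)^(1.81/0.936) = 1170 × (1/2)^1.9338 ≈ 306.24 cpm.

306 cpm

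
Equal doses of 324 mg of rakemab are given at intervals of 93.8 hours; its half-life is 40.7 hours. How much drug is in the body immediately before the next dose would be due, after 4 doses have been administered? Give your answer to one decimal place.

The 4 doses were given 375.2, 281.4, 187.6, 93.8 hours ago.
Total = 324·(1/2)^(375.2/40.7) + 324·(1/2)^(281.4/40.7) + 324·(1/2)^(187.6/40.7) + 324·(1/2)^(93.8/40.7)
      = 0.54381 + 2.6867 + 13.274 + 65.58 ≈ 82.084 mg.

82.1 mg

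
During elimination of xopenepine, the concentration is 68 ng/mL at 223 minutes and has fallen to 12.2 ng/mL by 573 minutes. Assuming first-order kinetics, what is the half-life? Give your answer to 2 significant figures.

140 minutes

Over Δt = 573 − 223 = 350 minutes, the level fell by a factor of 68/12.2 ≈ 5.5738.
n = log₂(5.5738) ≈ 2.4787 half-lives, so t½ = 350/2.4787 ≈ 141.21 minutes.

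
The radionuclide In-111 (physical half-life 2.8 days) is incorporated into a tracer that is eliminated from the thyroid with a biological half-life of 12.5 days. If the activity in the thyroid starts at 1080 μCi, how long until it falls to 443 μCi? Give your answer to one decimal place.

1/t_eff = 1/t_phys + 1/t_biol = 1/2.8 + 1/12.5 = 0.43714 per day.
t_eff = 2.8 × 12.5 / (2.8 + 12.5) ≈ 2.2876 days.
n = log₂(1080/443) ≈ 1.2857; t = 1.2857 × 2.2876 ≈ 2.941 days.

2.9 days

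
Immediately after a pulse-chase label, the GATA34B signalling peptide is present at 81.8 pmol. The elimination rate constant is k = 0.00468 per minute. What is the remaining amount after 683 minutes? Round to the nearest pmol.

t½ = ln 2 / k = 0.69315 / 0.00468 ≈ 148.11 minutes.
Number of half-lives: n = 683/148.11 ≈ 4.6115.
Remaining = 81.8 × (1/2)^4.6115 = 81.8 × 0.040908 ≈ 3.3462 pmol.

3 pmol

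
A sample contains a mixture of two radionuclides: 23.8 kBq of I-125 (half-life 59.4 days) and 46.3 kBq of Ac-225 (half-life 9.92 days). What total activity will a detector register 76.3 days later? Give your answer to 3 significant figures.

I-125: 23.8 × (1/2)^(76.3/59.4) = 23.8 × (1/2)^1.2845 ≈ 9.7701 kBq.
Ac-225: 46.3 × (1/2)^(76.3/9.92) = 46.3 × (1/2)^7.6915 ≈ 0.22397 kBq.
Total = 9.7701 + 0.22397 ≈ 9.9941 kBq.

9.99 kBq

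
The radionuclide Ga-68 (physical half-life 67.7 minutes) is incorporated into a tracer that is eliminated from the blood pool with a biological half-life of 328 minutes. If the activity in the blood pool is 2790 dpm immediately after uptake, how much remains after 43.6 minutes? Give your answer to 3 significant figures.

1/t_eff = 1/t_phys + 1/t_biol = 1/67.7 + 1/328 = 0.01782 per minute.
t_eff = 67.7 × 328 / (67.7 + 328) ≈ 56.117 minutes.
Remaining = 2790 × (1/2)^(43.6/56.117) = 2790 × (1/2)^0.77694 ≈ 1628.2 dpm.

1630 dpm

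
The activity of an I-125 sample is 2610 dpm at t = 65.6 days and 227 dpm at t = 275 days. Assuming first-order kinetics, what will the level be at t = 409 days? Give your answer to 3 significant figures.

47.6 dpm

Over Δt = 275 − 65.6 = 209.4 days, the level fell by a factor of 2610/227 ≈ 11.498.
n = log₂(11.498) ≈ 3.5233 half-lives, so t½ = 209.4/3.5233 ≈ 59.433 days.
From t = 275 to t = 409: 227 × (1/2)^((409−275)/59.433) ≈ 47.568 dpm.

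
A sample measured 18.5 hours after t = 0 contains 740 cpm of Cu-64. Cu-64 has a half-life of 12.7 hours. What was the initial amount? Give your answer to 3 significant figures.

Number of half-lives elapsed: n = 18.5/12.7 ≈ 1.4567.
A₀ = A × 2^n = 740 × 2^1.4567 = 740 × 2.7448 ≈ 2031.1 cpm.

2030 cpm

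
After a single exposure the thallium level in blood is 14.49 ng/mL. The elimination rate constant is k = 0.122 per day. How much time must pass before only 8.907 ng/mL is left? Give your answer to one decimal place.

t½ = ln 2 / k = 0.69315 / 0.122 ≈ 5.6815 days.
Fraction remaining = 8.907/14.49 ≈ 0.6147.
n = log₂(14.49/8.907) = ln(1.6268)/ln 2 ≈ 0.70205 half-lives.
t = n × t½ = 0.70205 × 5.6815 ≈ 3.9887 days.

4.0 days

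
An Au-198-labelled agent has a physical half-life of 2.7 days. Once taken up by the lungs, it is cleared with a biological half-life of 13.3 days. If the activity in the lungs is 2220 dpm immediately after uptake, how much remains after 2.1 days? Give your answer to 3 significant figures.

1160 dpm

1/t_eff = 1/t_phys + 1/t_biol = 1/2.7 + 1/13.3 = 0.44556 per day.
t_eff = 2.7 × 13.3 / (2.7 + 13.3) ≈ 2.2444 days.
Remaining = 2220 × (1/2)^(2.1/2.2444) = 2220 × (1/2)^0.93567 ≈ 1160.6 dpm.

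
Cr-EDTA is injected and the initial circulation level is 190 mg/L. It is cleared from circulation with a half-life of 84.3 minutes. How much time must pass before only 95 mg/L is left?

84.3 minutes

95/190 = 1/2, so 1 half-life has elapsed.
t = 1 × 84.3 = 84.3 minutes.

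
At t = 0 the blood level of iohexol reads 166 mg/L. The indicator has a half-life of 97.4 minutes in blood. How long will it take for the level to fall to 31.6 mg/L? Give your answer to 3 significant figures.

233 minutes

Fraction remaining = 31.6/166 ≈ 0.19036.
n = log₂(166/31.6) = ln(5.2532)/ln 2 ≈ 2.3932 half-lives.
t = n × t½ = 2.3932 × 97.4 ≈ 233.1 minutes.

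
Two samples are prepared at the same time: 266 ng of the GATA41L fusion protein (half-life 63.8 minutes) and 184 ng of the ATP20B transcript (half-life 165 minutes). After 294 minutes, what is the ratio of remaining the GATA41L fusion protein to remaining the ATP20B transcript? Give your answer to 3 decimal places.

0.204

GATA41L fusion protein: 266 × (1/2)^(294/63.8) = 266 × (1/2)^4.6082 ≈ 10.907 ng.
ATP20B transcript: 184 × (1/2)^(294/165) = 184 × (1/2)^1.7818 ≈ 53.51 ng.
Ratio ≈ 10.907 / 53.51 ≈ 0.20382.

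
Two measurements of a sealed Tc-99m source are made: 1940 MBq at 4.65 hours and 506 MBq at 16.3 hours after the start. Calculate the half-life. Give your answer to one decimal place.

6.0 hours

Over Δt = 16.3 − 4.65 = 11.65 hours, the level fell by a factor of 1940/506 ≈ 3.834.
n = log₂(3.834) ≈ 1.9388 half-lives, so t½ = 11.65/1.9388 ≈ 6.0087 hours.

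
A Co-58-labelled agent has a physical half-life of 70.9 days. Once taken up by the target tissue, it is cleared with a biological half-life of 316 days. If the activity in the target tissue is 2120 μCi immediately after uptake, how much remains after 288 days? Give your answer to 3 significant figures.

67.5 μCi

1/t_eff = 1/t_phys + 1/t_biol = 1/70.9 + 1/316 = 0.017269 per day.
t_eff = 70.9 × 316 / (70.9 + 316) ≈ 57.907 days.
Remaining = 2120 × (1/2)^(288/57.907) = 2120 × (1/2)^4.9735 ≈ 67.48 μCi.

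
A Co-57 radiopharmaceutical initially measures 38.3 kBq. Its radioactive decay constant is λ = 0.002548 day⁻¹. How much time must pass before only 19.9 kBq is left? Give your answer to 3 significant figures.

t½ = ln 2 / λ = 0.69315 / 0.002548 ≈ 272.04 days.
Fraction remaining = 19.9/38.3 ≈ 0.51958.
n = log₂(38.3/19.9) = ln(1.9246)/ln 2 ≈ 0.94458 half-lives.
t = n × t½ = 0.94458 × 272.04 ≈ 256.96 days.

257 days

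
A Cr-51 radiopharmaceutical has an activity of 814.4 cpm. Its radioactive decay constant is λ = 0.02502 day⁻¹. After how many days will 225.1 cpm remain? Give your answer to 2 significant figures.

t½ = ln 2 / λ = 0.69315 / 0.02502 ≈ 27.704 days.
Fraction remaining = 225.1/814.4 ≈ 0.2764.
n = log₂(814.4/225.1) = ln(3.6179)/ln 2 ≈ 1.8552 half-lives.
t = n × t½ = 1.8552 × 27.704 ≈ 51.395 days.

51 days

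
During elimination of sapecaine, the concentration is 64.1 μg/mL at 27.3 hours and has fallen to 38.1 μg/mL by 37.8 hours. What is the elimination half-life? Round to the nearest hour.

14 hours

Over Δt = 37.8 − 27.3 = 10.5 hours, the level fell by a factor of 64.1/38.1 ≈ 1.6824.
n = log₂(1.6824) ≈ 0.75053 half-lives, so t½ = 10.5/0.75053 ≈ 13.99 hours.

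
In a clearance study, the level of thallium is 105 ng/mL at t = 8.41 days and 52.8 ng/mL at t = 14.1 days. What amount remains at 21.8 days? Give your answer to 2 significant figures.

Over Δt = 14.1 − 8.41 = 5.69 days, the level fell by a factor of 105/52.8 ≈ 1.9886.
n = log₂(1.9886) ≈ 0.99178 half-lives, so t½ = 5.69/0.99178 ≈ 5.7372 days.
From t = 14.1 to t = 21.8: 52.8 × (1/2)^((21.8−14.1)/5.7372) ≈ 20.826 ng/mL.

21 ng/mL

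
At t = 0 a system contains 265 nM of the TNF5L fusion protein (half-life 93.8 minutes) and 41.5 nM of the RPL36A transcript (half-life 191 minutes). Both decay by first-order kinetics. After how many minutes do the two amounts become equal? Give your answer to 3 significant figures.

Set 265·(1/2)^(t/93.8) = 41.5·(1/2)^(t/191).
Taking log₂: log₂(265/41.5) = t·(1/93.8 − 1/191).
log₂(6.3855) = 2.6748; 1/93.8 − 1/191 = 0.0054254.
t = 2.6748 / 0.0054254 ≈ 493.02 minutes.

493 minutes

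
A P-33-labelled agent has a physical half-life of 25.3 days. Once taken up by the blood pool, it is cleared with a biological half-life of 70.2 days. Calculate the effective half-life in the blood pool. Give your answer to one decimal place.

1/t_eff = 1/t_phys + 1/t_biol = 1/25.3 + 1/70.2 = 0.053771 per day.
t_eff = 25.3 × 70.2 / (25.3 + 70.2) ≈ 18.597 days.

18.6 days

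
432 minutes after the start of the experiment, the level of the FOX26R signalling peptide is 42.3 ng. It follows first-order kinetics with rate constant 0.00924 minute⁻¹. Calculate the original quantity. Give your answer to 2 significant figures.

2300 ng

t½ = ln 2 / k = 0.69315 / 0.00924 ≈ 75.016 minutes.
Number of half-lives elapsed: n = 432/75.016 ≈ 5.7588.
A₀ = A × 2^n = 42.3 × 2^5.7588 = 42.3 × 54.146 ≈ 2290.4 ng.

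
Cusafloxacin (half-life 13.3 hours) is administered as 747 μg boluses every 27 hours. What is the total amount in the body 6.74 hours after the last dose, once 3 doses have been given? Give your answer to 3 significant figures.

The 3 doses were given 60.74, 33.74, 6.74 hours ago.
Total = 747·(1/2)^(60.74/13.3) + 747·(1/2)^(33.74/13.3) + 747·(1/2)^(6.74/13.3)
      = 31.517 + 128.72 + 525.74 ≈ 685.98 μg.

686 μg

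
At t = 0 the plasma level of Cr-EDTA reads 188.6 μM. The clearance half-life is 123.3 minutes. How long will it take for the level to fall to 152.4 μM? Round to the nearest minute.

38 minutes

Fraction remaining = 152.4/188.6 ≈ 0.80806.
n = log₂(188.6/152.4) = ln(1.2375)/ln 2 ≈ 0.30747 half-lives.
t = n × t½ = 0.30747 × 123.3 ≈ 37.911 minutes.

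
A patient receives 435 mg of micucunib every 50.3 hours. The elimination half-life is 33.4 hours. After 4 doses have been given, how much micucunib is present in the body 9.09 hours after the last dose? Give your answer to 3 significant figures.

547 mg

The 4 doses were given 159.99, 109.69, 59.39, 9.09 hours ago.
Total = 435·(1/2)^(159.99/33.4) + 435·(1/2)^(109.69/33.4) + 435·(1/2)^(59.39/33.4) + 435·(1/2)^(9.09/33.4)
      = 15.722 + 44.655 + 126.83 + 360.22 ≈ 547.42 mg.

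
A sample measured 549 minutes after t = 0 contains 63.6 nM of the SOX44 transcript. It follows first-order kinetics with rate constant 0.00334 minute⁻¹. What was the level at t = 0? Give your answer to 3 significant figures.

398 nM

t½ = ln 2 / λ = 0.69315 / 0.00334 ≈ 207.53 minutes.
Number of half-lives elapsed: n = 549/207.53 ≈ 2.6454.
A₀ = A × 2^n = 63.6 × 2^2.6454 = 63.6 × 6.2567 ≈ 397.93 nM.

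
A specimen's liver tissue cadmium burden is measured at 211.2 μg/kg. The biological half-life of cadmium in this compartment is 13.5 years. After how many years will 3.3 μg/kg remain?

81 years

3.3/211.2 = 1/64, so 6 half-lives have elapsed.
t = 6 × 13.5 = 81 years.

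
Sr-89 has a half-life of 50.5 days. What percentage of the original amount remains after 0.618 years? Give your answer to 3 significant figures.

0.618 years = 225.57 days.
n = 225.57/50.5 ≈ 4.4667 half-lives.
Fraction remaining = (1/2)^4.4667 ≈ 0.045225, i.e. 4.5225%.

4.52%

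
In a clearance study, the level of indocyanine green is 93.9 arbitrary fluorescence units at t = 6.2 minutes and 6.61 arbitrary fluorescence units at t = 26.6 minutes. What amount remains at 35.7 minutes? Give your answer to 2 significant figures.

Over Δt = 26.6 − 6.2 = 20.4 minutes, the level fell by a factor of 93.9/6.61 ≈ 14.206.
n = log₂(14.206) ≈ 3.8284 half-lives, so t½ = 20.4/3.8284 ≈ 5.3286 minutes.
From t = 26.6 to t = 35.7: 6.61 × (1/2)^((35.7−26.6)/5.3286) ≈ 2.0235 arbitrary fluorescence units.

2.0 arbitrary fluorescence units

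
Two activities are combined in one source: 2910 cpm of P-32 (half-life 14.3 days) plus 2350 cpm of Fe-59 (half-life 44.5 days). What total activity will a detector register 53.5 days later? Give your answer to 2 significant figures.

1200 cpm

P-32: 2910 × (1/2)^(53.5/14.3) = 2910 × (1/2)^3.7413 ≈ 217.6 cpm.
Fe-59: 2350 × (1/2)^(53.5/44.5) = 2350 × (1/2)^1.2022 ≈ 1021.3 cpm.
Total = 217.6 + 1021.3 ≈ 1238.9 cpm.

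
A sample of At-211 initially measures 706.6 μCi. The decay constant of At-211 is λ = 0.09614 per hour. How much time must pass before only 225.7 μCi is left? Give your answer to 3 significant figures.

t½ = ln 2 / λ = 0.69315 / 0.09614 ≈ 7.2098 hours.
Fraction remaining = 225.7/706.6 ≈ 0.31942.
n = log₂(706.6/225.7) = ln(3.1307)/ln 2 ≈ 1.6465 half-lives.
t = n × t½ = 1.6465 × 7.2098 ≈ 11.871 hours.

11.9 hours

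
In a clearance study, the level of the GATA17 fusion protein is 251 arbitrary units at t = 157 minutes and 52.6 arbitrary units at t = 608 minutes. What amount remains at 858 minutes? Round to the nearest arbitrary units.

Over Δt = 608 − 157 = 451 minutes, the level fell by a factor of 251/52.6 ≈ 4.7719.
n = log₂(4.7719) ≈ 2.2546 half-lives, so t½ = 451/2.2546 ≈ 200.04 minutes.
From t = 608 to t = 858: 52.6 × (1/2)^((858−608)/200.04) ≈ 22.119 arbitrary units.

22 arbitrary units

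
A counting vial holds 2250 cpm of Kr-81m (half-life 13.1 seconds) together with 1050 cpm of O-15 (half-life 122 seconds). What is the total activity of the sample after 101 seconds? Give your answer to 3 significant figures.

Kr-81m: 2250 × (1/2)^(101/13.1) = 2250 × (1/2)^7.7099 ≈ 10.746 cpm.
O-15: 1050 × (1/2)^(101/122) = 1050 × (1/2)^0.82787 ≈ 591.53 cpm.
Total = 10.746 + 591.53 ≈ 602.28 cpm.

602 cpm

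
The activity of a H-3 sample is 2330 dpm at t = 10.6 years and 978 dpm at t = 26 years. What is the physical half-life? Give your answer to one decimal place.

Over Δt = 26 − 10.6 = 15.4 years, the level fell by a factor of 2330/978 ≈ 2.3824.
n = log₂(2.3824) ≈ 1.2524 half-lives, so t½ = 15.4/1.2524 ≈ 12.296 years.

12.3 years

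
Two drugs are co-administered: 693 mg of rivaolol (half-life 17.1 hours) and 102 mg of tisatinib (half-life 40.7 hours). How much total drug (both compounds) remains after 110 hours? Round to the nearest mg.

rivaolol: 693 × (1/2)^(110/17.1) = 693 × (1/2)^6.4327 ≈ 8.022 mg.
tisatinib: 102 × (1/2)^(110/40.7) = 102 × (1/2)^2.7027 ≈ 15.668 mg.
Total = 8.022 + 15.668 ≈ 23.69 mg.

24 mg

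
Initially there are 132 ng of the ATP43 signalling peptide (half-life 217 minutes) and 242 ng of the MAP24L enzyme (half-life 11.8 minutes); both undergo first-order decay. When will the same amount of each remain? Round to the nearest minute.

11 minutes

Set 132·(1/2)^(t/217) = 242·(1/2)^(t/11.8).
Taking log₂: log₂(132/242) = t·(1/217 − 1/11.8).
log₂(0.54545) = -0.87447; 1/217 − 1/11.8 = -0.080137.
t = -0.87447 / -0.080137 ≈ 10.912 minutes.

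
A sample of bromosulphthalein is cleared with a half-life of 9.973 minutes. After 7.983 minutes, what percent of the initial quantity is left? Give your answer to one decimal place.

n = 7.983/9.973 ≈ 0.80046 half-lives.
Fraction remaining = (1/2)^0.80046 ≈ 0.57417, i.e. 57.417%.

57.4%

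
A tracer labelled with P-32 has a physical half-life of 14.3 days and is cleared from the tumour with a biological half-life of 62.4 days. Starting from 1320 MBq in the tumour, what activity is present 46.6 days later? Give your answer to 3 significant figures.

82.2 MBq

1/t_eff = 1/t_phys + 1/t_biol = 1/14.3 + 1/62.4 = 0.085956 per day.
t_eff = 14.3 × 62.4 / (14.3 + 62.4) ≈ 11.634 days.
Remaining = 1320 × (1/2)^(46.6/11.634) = 1320 × (1/2)^4.0055 ≈ 82.184 MBq.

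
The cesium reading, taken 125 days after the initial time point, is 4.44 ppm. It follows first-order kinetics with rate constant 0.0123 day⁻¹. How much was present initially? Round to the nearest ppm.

t½ = ln 2 / λ = 0.69315 / 0.0123 ≈ 56.353 days.
Number of half-lives elapsed: n = 125/56.353 ≈ 2.2181.
A₀ = A × 2^n = 4.44 × 2^2.2181 = 4.44 × 4.6529 ≈ 20.659 ppm.

21 ppm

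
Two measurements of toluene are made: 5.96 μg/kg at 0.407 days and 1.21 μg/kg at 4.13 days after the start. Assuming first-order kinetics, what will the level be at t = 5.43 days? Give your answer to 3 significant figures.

0.693 μg/kg

Over Δt = 4.13 − 0.407 = 3.723 days, the level fell by a factor of 5.96/1.21 ≈ 4.9256.
n = log₂(4.9256) ≈ 2.3003 half-lives, so t½ = 3.723/2.3003 ≈ 1.6185 days.
From t = 4.13 to t = 5.43: 1.21 × (1/2)^((5.43−4.13)/1.6185) ≈ 0.69341 μg/kg.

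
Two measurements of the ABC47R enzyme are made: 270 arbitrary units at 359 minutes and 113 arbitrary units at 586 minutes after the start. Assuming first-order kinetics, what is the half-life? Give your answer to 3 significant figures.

Over Δt = 586 − 359 = 227 minutes, the level fell by a factor of 270/113 ≈ 2.3894.
n = log₂(2.3894) ≈ 1.2566 half-lives, so t½ = 227/1.2566 ≈ 180.64 minutes.

181 minutes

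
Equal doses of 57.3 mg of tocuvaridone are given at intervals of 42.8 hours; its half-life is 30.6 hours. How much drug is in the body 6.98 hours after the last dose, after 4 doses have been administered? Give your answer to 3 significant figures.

77.2 mg

The 4 doses were given 135.38, 92.58, 49.78, 6.98 hours ago.
Total = 57.3·(1/2)^(135.38/30.6) + 57.3·(1/2)^(92.58/30.6) + 57.3·(1/2)^(49.78/30.6) + 57.3·(1/2)^(6.98/30.6)
      = 2.669 + 7.0371 + 18.554 + 48.92 ≈ 77.18 mg.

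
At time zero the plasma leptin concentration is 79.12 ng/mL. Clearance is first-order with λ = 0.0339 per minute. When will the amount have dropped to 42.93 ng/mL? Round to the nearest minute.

t½ = ln 2 / λ = 0.69315 / 0.0339 ≈ 20.447 minutes.
Fraction remaining = 42.93/79.12 ≈ 0.54259.
n = log₂(79.12/42.93) = ln(1.843)/ln 2 ≈ 0.88206 half-lives.
t = n × t½ = 0.88206 × 20.447 ≈ 18.035 minutes.

18 minutes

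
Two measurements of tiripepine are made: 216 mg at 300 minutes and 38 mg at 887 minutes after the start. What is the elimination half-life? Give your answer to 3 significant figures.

234 minutes

Over Δt = 887 − 300 = 587 minutes, the level fell by a factor of 216/38 ≈ 5.6842.
n = log₂(5.6842) ≈ 2.507 half-lives, so t½ = 587/2.507 ≈ 234.15 minutes.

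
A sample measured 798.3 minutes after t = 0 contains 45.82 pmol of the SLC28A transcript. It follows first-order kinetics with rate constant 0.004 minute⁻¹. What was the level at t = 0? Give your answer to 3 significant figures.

1120 pmol

t½ = ln 2 / k = 0.69315 / 0.004 ≈ 173.29 minutes.
Number of half-lives elapsed: n = 798.3/173.29 ≈ 4.6068.
A₀ = A × 2^n = 45.82 × 2^4.6068 = 45.82 × 24.366 ≈ 1116.5 pmol.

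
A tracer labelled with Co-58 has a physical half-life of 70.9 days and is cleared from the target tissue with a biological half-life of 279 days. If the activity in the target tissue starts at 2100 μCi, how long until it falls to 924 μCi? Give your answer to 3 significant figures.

67.0 days

1/t_eff = 1/t_phys + 1/t_biol = 1/70.9 + 1/279 = 0.017689 per day.
t_eff = 70.9 × 279 / (70.9 + 279) ≈ 56.534 days.
n = log₂(2100/924) ≈ 1.1844; t = 1.1844 × 56.534 ≈ 66.96 days.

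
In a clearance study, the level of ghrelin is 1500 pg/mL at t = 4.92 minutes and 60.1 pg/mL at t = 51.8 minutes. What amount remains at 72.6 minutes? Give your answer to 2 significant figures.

Over Δt = 51.8 − 4.92 = 46.88 minutes, the level fell by a factor of 1500/60.1 ≈ 24.958.
n = log₂(24.958) ≈ 4.6415 half-lives, so t½ = 46.88/4.6415 ≈ 10.1 minutes.
From t = 51.8 to t = 72.6: 60.1 × (1/2)^((72.6−51.8)/10.1) ≈ 14.419 pg/mL.

14 pg/mL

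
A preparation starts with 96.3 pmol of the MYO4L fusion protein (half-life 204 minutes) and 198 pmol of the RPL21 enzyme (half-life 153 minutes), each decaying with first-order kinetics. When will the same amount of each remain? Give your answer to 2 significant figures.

640 minutes

Set 96.3·(1/2)^(t/204) = 198·(1/2)^(t/153).
Taking log₂: log₂(96.3/198) = t·(1/204 − 1/153).
log₂(0.48636) = -1.0399; 1/204 − 1/153 = -0.001634.
t = -1.0399 / -0.001634 ≈ 636.41 minutes.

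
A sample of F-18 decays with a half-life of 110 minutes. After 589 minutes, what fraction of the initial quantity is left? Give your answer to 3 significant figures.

n = 589/110 ≈ 5.3545 half-lives.
Fraction remaining = (1/2)^5.3545 ≈ 0.024441.

0.0244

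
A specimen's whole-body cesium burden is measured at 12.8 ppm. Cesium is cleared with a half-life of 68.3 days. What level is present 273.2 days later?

0.8 ppm

Elapsed time is 4 half-lives (273.2/68.3).
Each half-life halves the amount: 12.8 × (1/2)^4 = 12.8/16 = 0.8 ppm.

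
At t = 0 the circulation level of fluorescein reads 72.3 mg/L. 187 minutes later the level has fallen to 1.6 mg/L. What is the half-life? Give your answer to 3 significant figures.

34.0 minutes

A/A₀ = 1.6/72.3 ≈ 0.02213.
n = log₂(45.187) ≈ 5.4979 half-lives elapsed in 187 minutes.
t½ = 187/5.4979 ≈ 34.013 minutes.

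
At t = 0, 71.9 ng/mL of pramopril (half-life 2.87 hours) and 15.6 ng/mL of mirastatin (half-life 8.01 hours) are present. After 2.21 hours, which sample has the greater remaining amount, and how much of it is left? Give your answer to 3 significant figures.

pramopril, 42.2 ng/mL

pramopril: 71.9 × (1/2)^0.77003 ≈ 42.162 ng/mL.
mirastatin: 15.6 × (1/2)^0.27591 ≈ 12.885 ng/mL.
Pramopril has more remaining, at ≈ 42.162 ng/mL.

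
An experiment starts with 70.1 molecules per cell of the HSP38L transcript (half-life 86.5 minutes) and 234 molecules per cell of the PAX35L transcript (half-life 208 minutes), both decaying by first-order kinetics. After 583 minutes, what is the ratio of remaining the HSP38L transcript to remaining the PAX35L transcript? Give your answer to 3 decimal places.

0.020

HSP38L transcript: 70.1 × (1/2)^(583/86.5) = 70.1 × (1/2)^6.7399 ≈ 0.65586 molecules per cell.
PAX35L transcript: 234 × (1/2)^(583/208) = 234 × (1/2)^2.8029 ≈ 33.532 molecules per cell.
Ratio ≈ 0.65586 / 33.532 ≈ 0.019559.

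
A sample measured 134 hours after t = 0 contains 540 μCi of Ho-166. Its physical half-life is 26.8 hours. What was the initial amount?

Number of half-lives elapsed: n = 134/26.8 ≈ 5.
A₀ = A × 2^n = 540 × 2^5 = 540 × 32 ≈ 17280 μCi.

17280 μCi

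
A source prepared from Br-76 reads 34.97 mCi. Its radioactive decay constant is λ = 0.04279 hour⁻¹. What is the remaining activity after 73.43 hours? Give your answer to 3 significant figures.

1.51 mCi

t½ = ln 2 / λ = 0.69315 / 0.04279 ≈ 16.199 hours.
Number of half-lives: n = 73.43/16.199 ≈ 4.533.
Remaining = 34.97 × (1/2)^4.533 = 34.97 × 0.043193 ≈ 1.5105 mCi.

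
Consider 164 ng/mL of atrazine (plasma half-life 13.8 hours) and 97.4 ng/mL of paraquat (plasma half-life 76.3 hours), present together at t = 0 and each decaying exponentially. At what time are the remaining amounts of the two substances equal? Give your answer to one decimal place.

12.7 hours

Set 164·(1/2)^(t/13.8) = 97.4·(1/2)^(t/76.3).
Taking log₂: log₂(164/97.4) = t·(1/13.8 − 1/76.3).
log₂(1.6838) = 0.7517; 1/13.8 − 1/76.3 = 0.059358.
t = 0.7517 / 0.059358 ≈ 12.664 hours.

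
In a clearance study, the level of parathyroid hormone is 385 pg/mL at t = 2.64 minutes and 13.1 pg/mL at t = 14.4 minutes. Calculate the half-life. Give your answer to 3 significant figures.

2.41 minutes

Over Δt = 14.4 − 2.64 = 11.76 minutes, the level fell by a factor of 385/13.1 ≈ 29.389.
n = log₂(29.389) ≈ 4.8772 half-lives, so t½ = 11.76/4.8772 ≈ 2.4112 minutes.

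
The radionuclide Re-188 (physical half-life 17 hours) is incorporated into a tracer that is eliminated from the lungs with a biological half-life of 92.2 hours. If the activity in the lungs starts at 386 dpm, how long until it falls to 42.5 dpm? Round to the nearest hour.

1/t_eff = 1/t_phys + 1/t_biol = 1/17 + 1/92.2 = 0.06967 per hour.
t_eff = 17 × 92.2 / (17 + 92.2) ≈ 14.353 hours.
n = log₂(386/42.5) ≈ 3.1831; t = 3.1831 × 14.353 ≈ 45.688 hours.

46 hours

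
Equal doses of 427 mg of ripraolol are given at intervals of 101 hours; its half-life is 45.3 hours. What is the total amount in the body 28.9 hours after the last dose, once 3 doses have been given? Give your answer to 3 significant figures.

345 mg

The 3 doses were given 230.9, 129.9, 28.9 hours ago.
Total = 427·(1/2)^(230.9/45.3) + 427·(1/2)^(129.9/45.3) + 427·(1/2)^(28.9/45.3)
      = 12.475 + 58.507 + 274.4 ≈ 345.38 mg.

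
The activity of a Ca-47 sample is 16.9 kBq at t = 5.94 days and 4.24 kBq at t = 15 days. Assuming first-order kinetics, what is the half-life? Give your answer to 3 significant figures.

Over Δt = 15 − 5.94 = 9.06 days, the level fell by a factor of 16.9/4.24 ≈ 3.9858.
n = log₂(3.9858) ≈ 1.9949 half-lives, so t½ = 9.06/1.9949 ≈ 4.5416 days.

4.54 days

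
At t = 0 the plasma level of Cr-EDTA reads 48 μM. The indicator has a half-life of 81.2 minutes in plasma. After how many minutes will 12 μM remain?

162.4 minutes

12/48 = 1/4, so 2 half-lives have elapsed.
t = 2 × 81.2 = 162.4 minutes.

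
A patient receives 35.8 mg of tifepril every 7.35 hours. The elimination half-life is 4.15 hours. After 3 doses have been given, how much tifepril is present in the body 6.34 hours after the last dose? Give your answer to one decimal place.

17.1 mg

The 3 doses were given 21.04, 13.69, 6.34 hours ago.
Total = 35.8·(1/2)^(21.04/4.15) + 35.8·(1/2)^(13.69/4.15) + 35.8·(1/2)^(6.34/4.15)
      = 1.0659 + 3.6379 + 12.416 ≈ 17.12 mg.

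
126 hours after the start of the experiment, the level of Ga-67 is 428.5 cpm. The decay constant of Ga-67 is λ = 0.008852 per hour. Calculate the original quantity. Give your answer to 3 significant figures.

1310 cpm

t½ = ln 2 / λ = 0.69315 / 0.008852 ≈ 78.304 hours.
Number of half-lives elapsed: n = 126/78.304 ≈ 1.6091.
A₀ = A × 2^n = 428.5 × 2^1.6091 = 428.5 × 3.0506 ≈ 1307.2 cpm.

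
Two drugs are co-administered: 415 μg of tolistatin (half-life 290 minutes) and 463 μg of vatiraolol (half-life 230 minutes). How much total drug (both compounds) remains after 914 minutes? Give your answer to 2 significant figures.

76 μg

tolistatin: 415 × (1/2)^(914/290) = 415 × (1/2)^3.1517 ≈ 46.697 μg.
vatiraolol: 463 × (1/2)^(914/230) = 463 × (1/2)^3.9739 ≈ 29.466 μg.
Total = 46.697 + 29.466 ≈ 76.162 μg.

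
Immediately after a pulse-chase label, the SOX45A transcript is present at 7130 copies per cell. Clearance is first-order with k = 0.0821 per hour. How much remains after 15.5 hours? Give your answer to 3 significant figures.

t½ = ln 2 / k = 0.69315 / 0.0821 ≈ 8.4427 hours.
Number of half-lives: n = 15.5/8.4427 ≈ 1.8359.
Remaining = 7130 × (1/2)^1.8359 = 7130 × 0.28012 ≈ 1997.2 copies per cell.

2000 copies per cell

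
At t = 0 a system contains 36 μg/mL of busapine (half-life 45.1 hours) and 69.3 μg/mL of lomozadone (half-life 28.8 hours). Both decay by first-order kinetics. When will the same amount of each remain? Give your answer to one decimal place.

75.3 hours

Set 36·(1/2)^(t/45.1) = 69.3·(1/2)^(t/28.8).
Taking log₂: log₂(36/69.3) = t·(1/45.1 − 1/28.8).
log₂(0.51948) = -0.94486; 1/45.1 − 1/28.8 = -0.012549.
t = -0.94486 / -0.012549 ≈ 75.292 hours.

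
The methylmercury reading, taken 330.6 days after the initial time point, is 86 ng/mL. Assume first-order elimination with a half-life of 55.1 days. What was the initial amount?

5504 ng/mL

Number of half-lives elapsed: n = 330.6/55.1 ≈ 6.
A₀ = A × 2^n = 86 × 2^6 = 86 × 64 ≈ 5504 ng/mL.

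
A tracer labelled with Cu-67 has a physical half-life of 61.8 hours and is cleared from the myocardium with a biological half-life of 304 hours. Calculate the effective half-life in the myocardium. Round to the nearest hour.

51 hours

1/t_eff = 1/t_phys + 1/t_biol = 1/61.8 + 1/304 = 0.019471 per hour.
t_eff = 61.8 × 304 / (61.8 + 304) ≈ 51.359 hours.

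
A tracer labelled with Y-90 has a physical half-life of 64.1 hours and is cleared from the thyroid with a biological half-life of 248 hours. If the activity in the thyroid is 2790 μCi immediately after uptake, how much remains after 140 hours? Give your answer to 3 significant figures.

415 μCi

1/t_eff = 1/t_phys + 1/t_biol = 1/64.1 + 1/248 = 0.019633 per hour.
t_eff = 64.1 × 248 / (64.1 + 248) ≈ 50.935 hours.
Remaining = 2790 × (1/2)^(140/50.935) = 2790 × (1/2)^2.7486 ≈ 415.14 μCi.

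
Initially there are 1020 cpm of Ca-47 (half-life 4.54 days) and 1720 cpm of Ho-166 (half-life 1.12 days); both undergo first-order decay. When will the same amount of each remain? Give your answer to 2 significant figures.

Set 1020·(1/2)^(t/4.54) = 1720·(1/2)^(t/1.12).
Taking log₂: log₂(1020/1720) = t·(1/4.54 − 1/1.12).
log₂(0.59302) = -0.75384; 1/4.54 − 1/1.12 = -0.67259.
t = -0.75384 / -0.67259 ≈ 1.1208 days.

1.1 days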